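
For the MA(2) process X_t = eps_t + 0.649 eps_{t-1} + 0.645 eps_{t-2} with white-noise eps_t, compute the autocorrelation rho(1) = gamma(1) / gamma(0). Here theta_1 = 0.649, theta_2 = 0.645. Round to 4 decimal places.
\rho(1) = 0.5811

For an MA(q) process with theta_0 = 1, the autocovariance is
  gamma(k) = sigma^2 * sum_{i=0..q-k} theta_i * theta_{i+k},
and rho(k) = gamma(k) / gamma(0). Sigma^2 cancels.
  numerator   = (1)*(0.649) + (0.649)*(0.645) = 1.067605.
  denominator = (1)^2 + (0.649)^2 + (0.645)^2 = 1.837226.
  rho(1) = 1.067605 / 1.837226 = 0.5811.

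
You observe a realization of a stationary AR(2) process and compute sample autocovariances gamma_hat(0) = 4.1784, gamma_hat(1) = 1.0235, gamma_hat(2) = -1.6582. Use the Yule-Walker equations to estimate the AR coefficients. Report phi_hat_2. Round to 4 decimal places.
\hat\phi_{2} = -0.4860

The Yule-Walker equations for an AR(p) process read, in matrix form,
  Gamma_p phi = r_p,   with   (Gamma_p)_{ij} = gamma(|i - j|),
                       (r_p)_i = gamma(i),   i,j = 1..p.
Substitute the sample gammas (Toeplitz matrix and right-hand side of size 2):
  Gamma_p = [[4.1784, 1.0235], [1.0235, 4.1784]]
  r_p     = [1.0235, -1.6582]
Written out:
  4.1784 phi_1 + 1.0235 phi_2 = 1.0235
  1.0235 phi_1 + 4.1784 phi_2 = -1.6582
Solve by Cramer's rule:
  det = gamma(0)^2 - gamma(1)^2 = (4.1784)^2 - (1.0235)^2 = 17.45902656 - 1.04755225 = 16.41147431
  phi_hat_1 = [gamma(1) gamma(0) - gamma(1) gamma(2)] / det = [(1.0235)(4.1784) - (1.0235)(-1.6582)] / 16.41147431 = 5.9737601 / 16.41147431 = 0.364
  phi_hat_2 = [gamma(0) gamma(2) - gamma(1)^2] / det = [(4.1784)(-1.6582) - (1.0235)^2] / 16.41147431 = -7.97617513 / 16.41147431 = -0.486
So phi_hat = [0.3640, -0.4860].
Therefore phi_hat_2 = -0.4860.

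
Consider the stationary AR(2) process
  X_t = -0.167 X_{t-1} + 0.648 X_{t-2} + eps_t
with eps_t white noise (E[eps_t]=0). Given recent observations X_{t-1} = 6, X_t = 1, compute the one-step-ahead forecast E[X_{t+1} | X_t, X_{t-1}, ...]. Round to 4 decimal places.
E[X_{t+1} \mid \mathcal F_t] = 3.7210

For an AR(p) model X_t = c + sum_i phi_i X_{t-i} + eps_t, the
one-step-ahead conditional mean is
  E[X_{t+1} | X_t, ...] = c + sum_i phi_i X_{t+1-i}.
Substitute known values:
  E[X_{t+1} | ...] = (-0.167) * (1) + (0.648) * (6)
                   = 3.7210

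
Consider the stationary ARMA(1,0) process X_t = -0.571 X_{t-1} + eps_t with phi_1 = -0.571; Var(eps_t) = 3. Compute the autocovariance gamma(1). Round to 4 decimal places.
\gamma(1) = -2.5417

Multiply the model equation by X_{t-k} and take expectations. With theta_0 = psi_0 = 1 and psi_j the MA(infinity) weights, this gives
  gamma(k) - sum_i phi_i gamma(k-i) = c_k,
  c_k = sigma^2 * sum_{j=k..q} theta_j psi_{j-k}   (c_k = 0 for k > q),
using gamma(-m) = gamma(m).
Pure AR (q = 0): c_0 = sigma^2 = 3, c_k = 0 for k >= 1.
Equations for k = 0 and k = 1 (AR order 1):
  gamma(0) = phi_1 gamma(1) + c_0
  gamma(1) = phi_1 gamma(0) + c_1
Substituting the second into the first: gamma(0) (1 - phi_1^2) = c_0 + phi_1 c_1, so
  gamma(0) = c_0 / (1 - phi_1^2) = 3 / (1 - (-0.571)^2) = 3 / 0.673959 = 4.451309.
  gamma(1) = phi_1 gamma(0) = (-0.571)(4.451309) = -2.541698.
Therefore gamma(1) = -2.5417 (to 4 decimal places).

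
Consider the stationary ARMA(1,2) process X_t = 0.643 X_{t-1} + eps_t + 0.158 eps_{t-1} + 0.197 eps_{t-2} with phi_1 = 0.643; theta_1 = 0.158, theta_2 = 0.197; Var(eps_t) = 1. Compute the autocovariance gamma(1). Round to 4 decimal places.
\gamma(1) = 1.9271

Multiply the model equation by X_{t-k} and take expectations. With theta_0 = psi_0 = 1 and psi_j the MA(infinity) weights, this gives
  gamma(k) - sum_i phi_i gamma(k-i) = c_k,
  c_k = sigma^2 * sum_{j=k..q} theta_j psi_{j-k}   (c_k = 0 for k > q),
using gamma(-m) = gamma(m).
psi-weights needed (psi_j = theta_j + sum_i phi_i psi_{j-i}):
  psi_1 = theta_1 + phi_1 = 0.158 + (0.643) = 0.801
  psi_2 = theta_2 + phi_1 psi_1 = 0.197 + (0.643)(0.801) = 0.712043
Right-hand sides:
  c_0 = sigma^2 (1 + theta_1 psi_1 + theta_2 psi_2) = 1 * (1 + (0.158)(0.801) + (0.197)(0.712043)) = 1 * 1.26683 = 1.26683
  c_1 = sigma^2 (theta_1 + theta_2 psi_1) = 1 * (0.158 + (0.197)(0.801)) = 0.315797
  c_2 = sigma^2 theta_2 = 1 * (0.197) = 0.197
Equations for k = 0 and k = 1 (AR order 1):
  gamma(0) = phi_1 gamma(1) + c_0
  gamma(1) = phi_1 gamma(0) + c_1
Substituting the second into the first: gamma(0) (1 - phi_1^2) = c_0 + phi_1 c_1, so
  gamma(0) = (c_0 + phi_1 c_1) / (1 - phi_1^2) = (1.26683 + (0.643)(0.315797)) / (1 - (0.643)^2) = 1.469888 / 0.586551 = 2.505985.
  gamma(1) = phi_1 gamma(0) + c_1 = (0.643)(2.505985) + (0.315797) = 1.927145.
Therefore gamma(1) = 1.9271 (to 4 decimal places).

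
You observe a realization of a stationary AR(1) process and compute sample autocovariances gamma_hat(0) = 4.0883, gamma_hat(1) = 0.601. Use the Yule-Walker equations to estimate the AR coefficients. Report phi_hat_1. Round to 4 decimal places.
\hat\phi_{1} = 0.1470

The Yule-Walker equations for an AR(p) process read, in matrix form,
  Gamma_p phi = r_p,   with   (Gamma_p)_{ij} = gamma(|i - j|),
                       (r_p)_i = gamma(i),   i,j = 1..p.
Substitute the sample gammas (Toeplitz matrix and right-hand side of size 1):
  Gamma_p = [[4.0883]]
  r_p     = [0.601]
With p = 1 this is the single equation gamma(0) phi_1 = gamma(1):
  phi_hat_1 = gamma(1) / gamma(0) = 0.601 / 4.0883 = 0.1470.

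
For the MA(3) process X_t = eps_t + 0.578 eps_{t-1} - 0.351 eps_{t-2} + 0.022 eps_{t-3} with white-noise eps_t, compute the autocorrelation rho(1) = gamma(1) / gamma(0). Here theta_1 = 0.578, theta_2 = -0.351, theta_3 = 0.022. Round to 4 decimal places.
\rho(1) = 0.2520

For an MA(q) process with theta_0 = 1, the autocovariance is
  gamma(k) = sigma^2 * sum_{i=0..q-k} theta_i * theta_{i+k},
and rho(k) = gamma(k) / gamma(0). Sigma^2 cancels.
  numerator   = (1)*(0.578) + (0.578)*(-0.351) + (-0.351)*(0.022) = 0.3674.
  denominator = (1)^2 + (0.578)^2 + (-0.351)^2 + (0.022)^2 = 1.457769.
  rho(1) = 0.3674 / 1.457769 = 0.2520.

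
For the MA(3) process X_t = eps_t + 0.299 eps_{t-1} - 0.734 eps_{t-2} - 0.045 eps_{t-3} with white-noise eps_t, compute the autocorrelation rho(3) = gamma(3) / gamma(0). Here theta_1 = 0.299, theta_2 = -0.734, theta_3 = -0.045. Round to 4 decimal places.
\rho(3) = -0.0276

For an MA(q) process with theta_0 = 1, the autocovariance is
  gamma(k) = sigma^2 * sum_{i=0..q-k} theta_i * theta_{i+k},
and rho(k) = gamma(k) / gamma(0). Sigma^2 cancels.
  numerator   = (1)*(-0.045) = -0.045.
  denominator = (1)^2 + (0.299)^2 + (-0.734)^2 + (-0.045)^2 = 1.630182.
  rho(3) = -0.045 / 1.630182 = -0.0276.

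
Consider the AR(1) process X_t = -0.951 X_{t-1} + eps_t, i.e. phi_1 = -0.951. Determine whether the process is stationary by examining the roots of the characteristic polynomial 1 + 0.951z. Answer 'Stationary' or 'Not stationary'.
\text{Stationary}

The AR(p) characteristic polynomial is P(z) = 1 + 0.951z.
Stationarity requires all roots to lie outside the unit circle, i.e. |z| > 1 for every root.
This is linear in z: 1 + (0.951) z = 0  =>  z = -1/(0.951) = -1.051525,  |z| = 1.051525.
Moduli of all roots: 1.0515.
All moduli strictly greater than 1? Yes.
Verdict: Stationary.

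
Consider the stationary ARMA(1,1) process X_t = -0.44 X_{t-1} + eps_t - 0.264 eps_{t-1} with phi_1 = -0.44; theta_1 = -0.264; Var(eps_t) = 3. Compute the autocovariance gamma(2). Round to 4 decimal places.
\gamma(2) = 1.2862

Multiply the model equation by X_{t-k} and take expectations. With theta_0 = psi_0 = 1 and psi_j the MA(infinity) weights, this gives
  gamma(k) - sum_i phi_i gamma(k-i) = c_k,
  c_k = sigma^2 * sum_{j=k..q} theta_j psi_{j-k}   (c_k = 0 for k > q),
using gamma(-m) = gamma(m).
psi-weights needed (psi_j = theta_j + sum_i phi_i psi_{j-i}):
  psi_1 = theta_1 + phi_1 = -0.264 + (-0.44) = -0.704
Right-hand sides:
  c_0 = sigma^2 (1 + theta_1 psi_1) = 3 * (1 + (-0.264)(-0.704)) = 3 * 1.185856 = 3.557568
  c_1 = sigma^2 theta_1 = 3 * (-0.264) = -0.792
  c_2 = 0
Equations for k = 0 and k = 1 (AR order 1):
  gamma(0) = phi_1 gamma(1) + c_0
  gamma(1) = phi_1 gamma(0) + c_1
Substituting the second into the first: gamma(0) (1 - phi_1^2) = c_0 + phi_1 c_1, so
  gamma(0) = (c_0 + phi_1 c_1) / (1 - phi_1^2) = (3.557568 + (-0.44)(-0.792)) / (1 - (-0.44)^2) = 3.906048 / 0.8064 = 4.84381.
  gamma(1) = phi_1 gamma(0) + c_1 = (-0.44)(4.84381) + (-0.792) = -2.923276.
For k = 2 (> q): gamma(2) = phi_1 gamma(1) = (-0.44)(-2.923276) = 1.286242.
Therefore gamma(2) = 1.2862 (to 4 decimal places).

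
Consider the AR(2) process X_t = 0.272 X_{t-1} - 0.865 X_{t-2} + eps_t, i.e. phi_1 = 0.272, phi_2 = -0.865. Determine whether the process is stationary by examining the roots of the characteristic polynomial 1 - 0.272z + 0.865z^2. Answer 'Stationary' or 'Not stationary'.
\text{Stationary}

The AR(p) characteristic polynomial is P(z) = 1 - 0.272z + 0.865z^2.
Stationarity requires all roots to lie outside the unit circle, i.e. |z| > 1 for every root.
Set 1 + (-0.272) z + (0.865) z^2 = 0, i.e. a z^2 + b z + c = 0 with a = 0.865, b = -0.272, c = 1.
Discriminant D = b^2 - 4ac = (-0.272)^2 - 4*(0.865)*1 = 0.073984 - (3.46) = -3.386016.
D < 0, so the roots are the complex-conjugate pair z = (-b +/- i sqrt(-D)) / (2a) = 0.1572 +/- 1.0636i.
For a conjugate pair |z|^2 = z * conj(z) = (product of roots) = c/a = 1/(0.865) = 1.156069, so |z| = sqrt(1.156069) = 1.0752 for both roots.
Moduli of all roots: 1.0752, 1.0752.
All moduli strictly greater than 1? Yes.
Verdict: Stationary.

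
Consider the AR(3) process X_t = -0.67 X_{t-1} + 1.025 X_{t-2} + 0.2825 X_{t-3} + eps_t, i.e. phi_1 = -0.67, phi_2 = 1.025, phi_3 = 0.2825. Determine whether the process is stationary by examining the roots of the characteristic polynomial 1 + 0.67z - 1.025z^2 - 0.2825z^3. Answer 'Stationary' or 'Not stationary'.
\text{Not stationary}

The AR(p) characteristic polynomial is P(z) = 1 + 0.67z - 1.025z^2 - 0.2825z^3.
Stationarity requires all roots to lie outside the unit circle, i.e. |z| > 1 for every root.
Degree 3: look for a simple real root z0 first, then factor out (1 - z/z0) and solve the remaining quadratic.
Testing z0 = -4: P(-4) = 1 + (0.67)(-4) + (-1.025)(-4)^2 + (-0.2825)(-4)^3
  = 1 + (-2.68) + (-16.4) + (18.08) = 0.  So z_0 = -4 is a root, |z_0| = 4.
Divide out the factor (1 + 0.25 z) = (1 - z/z0) (since 1/z0 = -0.25):
  P(z) = (1 + 0.25 z)(1 + (0.42) z + (-1.13) z^2)
  [check: z-coef 0.42 - (-0.25) = 0.67; z^2-coef -1.13 - (-0.25)(0.42) = -1.025; z^3-coef -(-0.25)(-1.13) = -0.2825.]
Remaining roots from the quadratic factor 1 + (0.42) z + (-1.13) z^2:
  Set 1 + (0.42) z + (-1.13) z^2 = 0, i.e. a z^2 + b z + c = 0 with a = -1.13, b = 0.42, c = 1.
  Discriminant D = b^2 - 4ac = (0.42)^2 - 4*(-1.13)*1 = 0.1764 - (-4.52) = 4.6964.
  D >= 0, so the roots are real: z = (-b +/- sqrt(D)) / (2a) = (-0.42 +/- 2.167118) / (-2.26).
    z_1 = (-0.42 + 2.167118) / (-2.26) = -0.7731,   |z_1| = 0.7731.
    z_2 = (-0.42 - 2.167118) / (-2.26) = 1.1447,   |z_2| = 1.1447.
Moduli of all roots: 4.0000, 0.7731, 1.1447.
All moduli strictly greater than 1? No.
Verdict: Not stationary.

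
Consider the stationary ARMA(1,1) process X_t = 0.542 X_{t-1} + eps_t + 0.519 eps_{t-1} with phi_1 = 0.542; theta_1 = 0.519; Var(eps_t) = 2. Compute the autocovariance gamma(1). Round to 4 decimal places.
\gamma(1) = 3.8499

Multiply the model equation by X_{t-k} and take expectations. With theta_0 = psi_0 = 1 and psi_j the MA(infinity) weights, this gives
  gamma(k) - sum_i phi_i gamma(k-i) = c_k,
  c_k = sigma^2 * sum_{j=k..q} theta_j psi_{j-k}   (c_k = 0 for k > q),
using gamma(-m) = gamma(m).
psi-weights needed (psi_j = theta_j + sum_i phi_i psi_{j-i}):
  psi_1 = theta_1 + phi_1 = 0.519 + (0.542) = 1.061
Right-hand sides:
  c_0 = sigma^2 (1 + theta_1 psi_1) = 2 * (1 + (0.519)(1.061)) = 2 * 1.550659 = 3.101318
  c_1 = sigma^2 theta_1 = 2 * (0.519) = 1.038
  c_2 = 0
Equations for k = 0 and k = 1 (AR order 1):
  gamma(0) = phi_1 gamma(1) + c_0
  gamma(1) = phi_1 gamma(0) + c_1
Substituting the second into the first: gamma(0) (1 - phi_1^2) = c_0 + phi_1 c_1, so
  gamma(0) = (c_0 + phi_1 c_1) / (1 - phi_1^2) = (3.101318 + (0.542)(1.038)) / (1 - (0.542)^2) = 3.663914 / 0.706236 = 5.187946.
  gamma(1) = phi_1 gamma(0) + c_1 = (0.542)(5.187946) + (1.038) = 3.849867.
Therefore gamma(1) = 3.8499 (to 4 decimal places).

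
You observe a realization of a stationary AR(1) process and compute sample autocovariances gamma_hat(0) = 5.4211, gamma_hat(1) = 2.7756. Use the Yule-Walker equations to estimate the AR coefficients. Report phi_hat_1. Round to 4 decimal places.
\hat\phi_{1} = 0.5120

The Yule-Walker equations for an AR(p) process read, in matrix form,
  Gamma_p phi = r_p,   with   (Gamma_p)_{ij} = gamma(|i - j|),
                       (r_p)_i = gamma(i),   i,j = 1..p.
Substitute the sample gammas (Toeplitz matrix and right-hand side of size 1):
  Gamma_p = [[5.4211]]
  r_p     = [2.7756]
With p = 1 this is the single equation gamma(0) phi_1 = gamma(1):
  phi_hat_1 = gamma(1) / gamma(0) = 2.7756 / 5.4211 = 0.5120.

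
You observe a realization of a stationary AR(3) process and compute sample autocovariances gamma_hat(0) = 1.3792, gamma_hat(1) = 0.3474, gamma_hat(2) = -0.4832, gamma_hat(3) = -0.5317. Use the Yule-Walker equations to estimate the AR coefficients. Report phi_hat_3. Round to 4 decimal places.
\hat\phi_{3} = -0.1950

The Yule-Walker equations for an AR(p) process read, in matrix form,
  Gamma_p phi = r_p,   with   (Gamma_p)_{ij} = gamma(|i - j|),
                       (r_p)_i = gamma(i),   i,j = 1..p.
Substitute the sample gammas (Toeplitz matrix and right-hand side of size 3):
  Gamma_p = [[1.3792, 0.3474, -0.4832], [0.3474, 1.3792, 0.3474], [-0.4832, 0.3474, 1.3792]]
  r_p     = [0.3474, -0.4832, -0.5317]
Written out (R1..R3):
  (R1) 1.3792 phi_1 + 0.3474 phi_2 - 0.4832 phi_3 = 0.3474
  (R2) 0.3474 phi_1 + 1.3792 phi_2 + 0.3474 phi_3 = -0.4832
  (R3) -0.4832 phi_1 + 0.3474 phi_2 + 1.3792 phi_3 = -0.5317
Gaussian elimination:
  R2 <- R2 - (0.3474/1.3792) R1 = R2 - (0.251885) R1:  1.291695 phi_2 + 0.469111 phi_3 = -0.570705
  R3 <- R3 - (-0.4832/1.3792) R1 = R3 - (-0.350348) R1:  0.469111 phi_2 + 1.209912 phi_3 = -0.409989
  R3 <- R3 - (0.469111/1.291695) R2 = R3 - (0.363175) R2:  1.039543 phi_3 = -0.202724
Back-substitution:
  phi_hat_3 = -0.202724 / 1.039543 = -0.195012
  phi_hat_2 = (-0.570705 - (0.469111)(-0.195012)) / 1.291695 = -0.371003
  phi_hat_1 = (0.3474 - (0.3474)(-0.371003) - (-0.4832)(-0.195012)) / 1.3792 = 0.277013
So phi_hat = [0.2770, -0.3710, -0.1950].
Therefore phi_hat_3 = -0.1950.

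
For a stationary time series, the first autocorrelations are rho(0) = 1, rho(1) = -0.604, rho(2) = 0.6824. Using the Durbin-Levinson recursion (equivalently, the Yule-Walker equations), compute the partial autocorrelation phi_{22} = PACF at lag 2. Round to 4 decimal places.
\phi_{22} = 0.5000

The PACF at lag k is phi_{kk}, the last component of the solution
to the Yule-Walker system G_k phi = r_k where
  (G_k)_{ij} = rho(|i - j|), (r_k)_i = rho(i), i,j = 1..k.
Equivalently, Durbin-Levinson gives phi_{kk} iteratively:
  phi_{11} = rho(1)
  phi_{kk} = [rho(k) - sum_{j=1..k-1} phi_{k-1,j} rho(k-j)]
            / [1 - sum_{j=1..k-1} phi_{k-1,j} rho(j)],
  phi_{k,j} = phi_{k-1,j} - phi_{kk} phi_{k-1,k-j},  j = 1..k-1.
Step k = 1:
  phi_11 = rho(1) = -0.604.
Step k = 2:
  phi_22 = [rho(2) - phi_11 rho(1)] / [1 - phi_11 rho(1)] = [0.6824 - (-0.604)(-0.604)] / [1 - (-0.604)(-0.604)]
         = 0.317584 / 0.635184 = 0.5.
Therefore phi_{22} = 0.5000.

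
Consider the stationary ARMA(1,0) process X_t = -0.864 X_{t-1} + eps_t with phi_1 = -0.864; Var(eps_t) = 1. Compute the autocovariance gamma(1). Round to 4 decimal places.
\gamma(1) = -3.4082

Multiply the model equation by X_{t-k} and take expectations. With theta_0 = psi_0 = 1 and psi_j the MA(infinity) weights, this gives
  gamma(k) - sum_i phi_i gamma(k-i) = c_k,
  c_k = sigma^2 * sum_{j=k..q} theta_j psi_{j-k}   (c_k = 0 for k > q),
using gamma(-m) = gamma(m).
Pure AR (q = 0): c_0 = sigma^2 = 1, c_k = 0 for k >= 1.
Equations for k = 0 and k = 1 (AR order 1):
  gamma(0) = phi_1 gamma(1) + c_0
  gamma(1) = phi_1 gamma(0) + c_1
Substituting the second into the first: gamma(0) (1 - phi_1^2) = c_0 + phi_1 c_1, so
  gamma(0) = c_0 / (1 - phi_1^2) = 1 / (1 - (-0.864)^2) = 1 / 0.253504 = 3.944711.
  gamma(1) = phi_1 gamma(0) = (-0.864)(3.944711) = -3.40823.
Therefore gamma(1) = -3.4082 (to 4 decimal places).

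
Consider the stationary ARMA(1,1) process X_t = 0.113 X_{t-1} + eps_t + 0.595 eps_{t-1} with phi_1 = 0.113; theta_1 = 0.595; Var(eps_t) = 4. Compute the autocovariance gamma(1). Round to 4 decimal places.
\gamma(1) = 3.0615

Multiply the model equation by X_{t-k} and take expectations. With theta_0 = psi_0 = 1 and psi_j the MA(infinity) weights, this gives
  gamma(k) - sum_i phi_i gamma(k-i) = c_k,
  c_k = sigma^2 * sum_{j=k..q} theta_j psi_{j-k}   (c_k = 0 for k > q),
using gamma(-m) = gamma(m).
psi-weights needed (psi_j = theta_j + sum_i phi_i psi_{j-i}):
  psi_1 = theta_1 + phi_1 = 0.595 + (0.113) = 0.708
Right-hand sides:
  c_0 = sigma^2 (1 + theta_1 psi_1) = 4 * (1 + (0.595)(0.708)) = 4 * 1.42126 = 5.68504
  c_1 = sigma^2 theta_1 = 4 * (0.595) = 2.38
  c_2 = 0
Equations for k = 0 and k = 1 (AR order 1):
  gamma(0) = phi_1 gamma(1) + c_0
  gamma(1) = phi_1 gamma(0) + c_1
Substituting the second into the first: gamma(0) (1 - phi_1^2) = c_0 + phi_1 c_1, so
  gamma(0) = (c_0 + phi_1 c_1) / (1 - phi_1^2) = (5.68504 + (0.113)(2.38)) / (1 - (0.113)^2) = 5.95398 / 0.987231 = 6.03099.
  gamma(1) = phi_1 gamma(0) + c_1 = (0.113)(6.03099) + (2.38) = 3.061502.
Therefore gamma(1) = 3.0615 (to 4 decimal places).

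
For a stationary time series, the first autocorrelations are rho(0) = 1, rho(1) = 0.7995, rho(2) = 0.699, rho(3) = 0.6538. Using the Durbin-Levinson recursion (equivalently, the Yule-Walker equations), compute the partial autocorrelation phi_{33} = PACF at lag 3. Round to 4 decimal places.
\phi_{33} = 0.1569

The PACF at lag k is phi_{kk}, the last component of the solution
to the Yule-Walker system G_k phi = r_k where
  (G_k)_{ij} = rho(|i - j|), (r_k)_i = rho(i), i,j = 1..k.
Equivalently, Durbin-Levinson gives phi_{kk} iteratively:
  phi_{11} = rho(1)
  phi_{kk} = [rho(k) - sum_{j=1..k-1} phi_{k-1,j} rho(k-j)]
            / [1 - sum_{j=1..k-1} phi_{k-1,j} rho(j)],
  phi_{k,j} = phi_{k-1,j} - phi_{kk} phi_{k-1,k-j},  j = 1..k-1.
Step k = 1:
  phi_11 = rho(1) = 0.7995.
Step k = 2:
  phi_22 = [rho(2) - phi_11 rho(1)] / [1 - phi_11 rho(1)] = [0.699 - (0.7995)(0.7995)] / [1 - (0.7995)(0.7995)]
         = 0.05979975 / 0.36079975 = 0.165742.
  Update: phi_21 = phi_11 - phi_22 phi_11 = 0.7995 - (0.165742)(0.7995) = 0.666989.
Step k = 3:
  phi_33 = [rho(3) - phi_21 rho(2) - phi_22 rho(1)] / [1 - phi_21 rho(1) - phi_22 rho(2)]
    numerator   = 0.6538 - (0.666989)(0.699) - (0.165742)(0.7995) = 0.05506372
    denominator = 1 - (0.666989)(0.7995) - (0.165742)(0.699) = 0.35088841
  phi_33 = 0.05506372 / 0.35088841 = 0.1569.
Therefore phi_{33} = 0.1569.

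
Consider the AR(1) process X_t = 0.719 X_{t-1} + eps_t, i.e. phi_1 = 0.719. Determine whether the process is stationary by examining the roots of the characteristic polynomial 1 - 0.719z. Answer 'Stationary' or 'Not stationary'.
\text{Stationary}

The AR(p) characteristic polynomial is P(z) = 1 - 0.719z.
Stationarity requires all roots to lie outside the unit circle, i.e. |z| > 1 for every root.
This is linear in z: 1 + (-0.719) z = 0  =>  z = -1/(-0.719) = 1.390821,  |z| = 1.390821.
Moduli of all roots: 1.3908.
All moduli strictly greater than 1? Yes.
Verdict: Stationary.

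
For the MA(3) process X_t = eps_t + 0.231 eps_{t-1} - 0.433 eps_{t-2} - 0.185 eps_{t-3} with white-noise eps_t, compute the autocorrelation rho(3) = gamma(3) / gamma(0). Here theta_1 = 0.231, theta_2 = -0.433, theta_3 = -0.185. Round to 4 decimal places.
\rho(3) = -0.1451

For an MA(q) process with theta_0 = 1, the autocovariance is
  gamma(k) = sigma^2 * sum_{i=0..q-k} theta_i * theta_{i+k},
and rho(k) = gamma(k) / gamma(0). Sigma^2 cancels.
  numerator   = (1)*(-0.185) = -0.185.
  denominator = (1)^2 + (0.231)^2 + (-0.433)^2 + (-0.185)^2 = 1.275075.
  rho(3) = -0.185 / 1.275075 = -0.1451.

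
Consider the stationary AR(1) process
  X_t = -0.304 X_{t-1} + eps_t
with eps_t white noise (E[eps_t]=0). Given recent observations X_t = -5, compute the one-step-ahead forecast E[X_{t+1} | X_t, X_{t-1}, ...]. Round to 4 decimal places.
E[X_{t+1} \mid \mathcal F_t] = 1.5200

For an AR(p) model X_t = c + sum_i phi_i X_{t-i} + eps_t, the
one-step-ahead conditional mean is
  E[X_{t+1} | X_t, ...] = c + sum_i phi_i X_{t+1-i}.
Substitute known values:
  E[X_{t+1} | ...] = (-0.304) * (-5)
                   = 1.5200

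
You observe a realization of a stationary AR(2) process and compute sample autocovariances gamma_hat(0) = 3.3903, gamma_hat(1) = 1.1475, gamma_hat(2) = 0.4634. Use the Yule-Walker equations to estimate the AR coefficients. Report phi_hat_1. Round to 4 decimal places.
\hat\phi_{1} = 0.3300

The Yule-Walker equations for an AR(p) process read, in matrix form,
  Gamma_p phi = r_p,   with   (Gamma_p)_{ij} = gamma(|i - j|),
                       (r_p)_i = gamma(i),   i,j = 1..p.
Substitute the sample gammas (Toeplitz matrix and right-hand side of size 2):
  Gamma_p = [[3.3903, 1.1475], [1.1475, 3.3903]]
  r_p     = [1.1475, 0.4634]
Written out:
  3.3903 phi_1 + 1.1475 phi_2 = 1.1475
  1.1475 phi_1 + 3.3903 phi_2 = 0.4634
Solve by Cramer's rule:
  det = gamma(0)^2 - gamma(1)^2 = (3.3903)^2 - (1.1475)^2 = 11.49413409 - 1.31675625 = 10.17737784
  phi_hat_1 = [gamma(1) gamma(0) - gamma(1) gamma(2)] / det = [(1.1475)(3.3903) - (1.1475)(0.4634)] / 10.17737784 = 3.35861775 / 10.17737784 = 0.33
  phi_hat_2 = [gamma(0) gamma(2) - gamma(1)^2] / det = [(3.3903)(0.4634) - (1.1475)^2] / 10.17737784 = 0.25430877 / 10.17737784 = 0.025
So phi_hat = [0.3300, 0.0250].
Therefore phi_hat_1 = 0.3300.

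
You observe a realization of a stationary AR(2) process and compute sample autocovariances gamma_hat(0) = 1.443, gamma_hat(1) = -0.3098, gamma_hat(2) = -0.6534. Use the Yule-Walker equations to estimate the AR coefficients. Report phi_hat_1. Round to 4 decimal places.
\hat\phi_{1} = -0.3270

The Yule-Walker equations for an AR(p) process read, in matrix form,
  Gamma_p phi = r_p,   with   (Gamma_p)_{ij} = gamma(|i - j|),
                       (r_p)_i = gamma(i),   i,j = 1..p.
Substitute the sample gammas (Toeplitz matrix and right-hand side of size 2):
  Gamma_p = [[1.443, -0.3098], [-0.3098, 1.443]]
  r_p     = [-0.3098, -0.6534]
Written out:
  1.443 phi_1 - 0.3098 phi_2 = -0.3098
  -0.3098 phi_1 + 1.443 phi_2 = -0.6534
Solve by Cramer's rule:
  det = gamma(0)^2 - gamma(1)^2 = (1.443)^2 - (-0.3098)^2 = 2.082249 - 0.09597604 = 1.98627296
  phi_hat_1 = [gamma(1) gamma(0) - gamma(1) gamma(2)] / det = [(-0.3098)(1.443) - (-0.3098)(-0.6534)] / 1.98627296 = -0.64946472 / 1.98627296 = -0.327
  phi_hat_2 = [gamma(0) gamma(2) - gamma(1)^2] / det = [(1.443)(-0.6534) - (-0.3098)^2] / 1.98627296 = -1.03883224 / 1.98627296 = -0.523
So phi_hat = [-0.3270, -0.5230].
Therefore phi_hat_1 = -0.3270.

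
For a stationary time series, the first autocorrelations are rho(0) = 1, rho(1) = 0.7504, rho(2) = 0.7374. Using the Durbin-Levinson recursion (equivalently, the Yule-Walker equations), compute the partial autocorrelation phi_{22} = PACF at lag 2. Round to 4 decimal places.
\phi_{22} = 0.3989

The PACF at lag k is phi_{kk}, the last component of the solution
to the Yule-Walker system G_k phi = r_k where
  (G_k)_{ij} = rho(|i - j|), (r_k)_i = rho(i), i,j = 1..k.
Equivalently, Durbin-Levinson gives phi_{kk} iteratively:
  phi_{11} = rho(1)
  phi_{kk} = [rho(k) - sum_{j=1..k-1} phi_{k-1,j} rho(k-j)]
            / [1 - sum_{j=1..k-1} phi_{k-1,j} rho(j)],
  phi_{k,j} = phi_{k-1,j} - phi_{kk} phi_{k-1,k-j},  j = 1..k-1.
Step k = 1:
  phi_11 = rho(1) = 0.7504.
Step k = 2:
  phi_22 = [rho(2) - phi_11 rho(1)] / [1 - phi_11 rho(1)] = [0.7374 - (0.7504)(0.7504)] / [1 - (0.7504)(0.7504)]
         = 0.17429984 / 0.43689984 = 0.3989.
Therefore phi_{22} = 0.3989.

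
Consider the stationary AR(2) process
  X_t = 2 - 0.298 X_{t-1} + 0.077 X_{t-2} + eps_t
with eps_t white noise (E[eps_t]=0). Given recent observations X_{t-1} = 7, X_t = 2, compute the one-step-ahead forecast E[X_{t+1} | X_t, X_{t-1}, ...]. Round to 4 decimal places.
E[X_{t+1} \mid \mathcal F_t] = 1.9430

For an AR(p) model X_t = c + sum_i phi_i X_{t-i} + eps_t, the
one-step-ahead conditional mean is
  E[X_{t+1} | X_t, ...] = c + sum_i phi_i X_{t+1-i}.
Substitute known values:
  E[X_{t+1} | ...] = 2 + (-0.298) * (2) + (0.077) * (7)
                   = 1.9430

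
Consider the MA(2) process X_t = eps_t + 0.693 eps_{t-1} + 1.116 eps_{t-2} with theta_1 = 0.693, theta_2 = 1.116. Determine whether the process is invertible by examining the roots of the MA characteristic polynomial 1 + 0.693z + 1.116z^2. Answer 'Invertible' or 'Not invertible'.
\text{Not invertible}

The MA(q) characteristic polynomial is P(z) = 1 + 0.693z + 1.116z^2.
Invertibility requires all roots to lie outside the unit circle, i.e. |z| > 1 for every root.
Set 1 + (0.693) z + (1.116) z^2 = 0, i.e. a z^2 + b z + c = 0 with a = 1.116, b = 0.693, c = 1.
Discriminant D = b^2 - 4ac = (0.693)^2 - 4*(1.116)*1 = 0.480249 - (4.464) = -3.983751.
D < 0, so the roots are the complex-conjugate pair z = (-b +/- i sqrt(-D)) / (2a) = -0.3105 +/- 0.8942i.
For a conjugate pair |z|^2 = z * conj(z) = (product of roots) = c/a = 1/(1.116) = 0.896057, so |z| = sqrt(0.896057) = 0.9466 for both roots.
Moduli of all roots: 0.9466, 0.9466.
All moduli strictly greater than 1? No.
Verdict: Not invertible.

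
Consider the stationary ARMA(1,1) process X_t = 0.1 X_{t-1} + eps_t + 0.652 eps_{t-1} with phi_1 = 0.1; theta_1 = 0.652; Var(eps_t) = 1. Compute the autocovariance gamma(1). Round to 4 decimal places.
\gamma(1) = 0.8091

Multiply the model equation by X_{t-k} and take expectations. With theta_0 = psi_0 = 1 and psi_j the MA(infinity) weights, this gives
  gamma(k) - sum_i phi_i gamma(k-i) = c_k,
  c_k = sigma^2 * sum_{j=k..q} theta_j psi_{j-k}   (c_k = 0 for k > q),
using gamma(-m) = gamma(m).
psi-weights needed (psi_j = theta_j + sum_i phi_i psi_{j-i}):
  psi_1 = theta_1 + phi_1 = 0.652 + (0.1) = 0.752
Right-hand sides:
  c_0 = sigma^2 (1 + theta_1 psi_1) = 1 * (1 + (0.652)(0.752)) = 1 * 1.490304 = 1.490304
  c_1 = sigma^2 theta_1 = 1 * (0.652) = 0.652
  c_2 = 0
Equations for k = 0 and k = 1 (AR order 1):
  gamma(0) = phi_1 gamma(1) + c_0
  gamma(1) = phi_1 gamma(0) + c_1
Substituting the second into the first: gamma(0) (1 - phi_1^2) = c_0 + phi_1 c_1, so
  gamma(0) = (c_0 + phi_1 c_1) / (1 - phi_1^2) = (1.490304 + (0.1)(0.652)) / (1 - (0.1)^2) = 1.555504 / 0.99 = 1.571216.
  gamma(1) = phi_1 gamma(0) + c_1 = (0.1)(1.571216) + (0.652) = 0.809122.
Therefore gamma(1) = 0.8091 (to 4 decimal places).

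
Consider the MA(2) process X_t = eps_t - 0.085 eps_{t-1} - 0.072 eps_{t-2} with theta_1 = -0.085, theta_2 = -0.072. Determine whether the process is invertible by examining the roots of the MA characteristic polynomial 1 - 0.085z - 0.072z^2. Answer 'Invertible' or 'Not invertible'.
\text{Invertible}

The MA(q) characteristic polynomial is P(z) = 1 - 0.085z - 0.072z^2.
Invertibility requires all roots to lie outside the unit circle, i.e. |z| > 1 for every root.
Set 1 + (-0.085) z + (-0.072) z^2 = 0, i.e. a z^2 + b z + c = 0 with a = -0.072, b = -0.085, c = 1.
Discriminant D = b^2 - 4ac = (-0.085)^2 - 4*(-0.072)*1 = 0.007225 - (-0.288) = 0.295225.
D >= 0, so the roots are real: z = (-b +/- sqrt(D)) / (2a) = (0.085 +/- 0.543346) / (-0.144).
  z_1 = (0.085 + 0.543346) / (-0.144) = -4.3635,   |z_1| = 4.3635.
  z_2 = (0.085 - 0.543346) / (-0.144) = 3.183,   |z_2| = 3.183.
Moduli of all roots: 4.3635, 3.1830.
All moduli strictly greater than 1? Yes.
Verdict: Invertible.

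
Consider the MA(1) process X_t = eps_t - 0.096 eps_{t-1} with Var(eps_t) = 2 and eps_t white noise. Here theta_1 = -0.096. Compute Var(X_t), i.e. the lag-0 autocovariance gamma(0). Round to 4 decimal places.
\gamma(0) = 2.0184

For an MA(q) process X_t = eps_t + sum_i theta_i eps_{t-i} with
Var(eps_t) = sigma^2, the variance is
  gamma(0) = sigma^2 * (1 + sum_i theta_i^2).
  sum_i theta_i^2 = (-0.096)^2 = 0.009216.
  gamma(0) = 2 * (1 + 0.009216) = 2 * 1.009216 = 2.018432, which rounds to 2.0184.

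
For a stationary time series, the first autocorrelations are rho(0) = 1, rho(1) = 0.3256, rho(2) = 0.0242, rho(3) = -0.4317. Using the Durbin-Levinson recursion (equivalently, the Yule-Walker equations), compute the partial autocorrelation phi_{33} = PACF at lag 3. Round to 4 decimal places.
\phi_{33} = -0.4631

The PACF at lag k is phi_{kk}, the last component of the solution
to the Yule-Walker system G_k phi = r_k where
  (G_k)_{ij} = rho(|i - j|), (r_k)_i = rho(i), i,j = 1..k.
Equivalently, Durbin-Levinson gives phi_{kk} iteratively:
  phi_{11} = rho(1)
  phi_{kk} = [rho(k) - sum_{j=1..k-1} phi_{k-1,j} rho(k-j)]
            / [1 - sum_{j=1..k-1} phi_{k-1,j} rho(j)],
  phi_{k,j} = phi_{k-1,j} - phi_{kk} phi_{k-1,k-j},  j = 1..k-1.
Step k = 1:
  phi_11 = rho(1) = 0.3256.
Step k = 2:
  phi_22 = [rho(2) - phi_11 rho(1)] / [1 - phi_11 rho(1)] = [0.0242 - (0.3256)(0.3256)] / [1 - (0.3256)(0.3256)]
         = -0.08181536 / 0.89398464 = -0.091518.
  Update: phi_21 = phi_11 - phi_22 phi_11 = 0.3256 - (-0.091518)(0.3256) = 0.355398.
Step k = 3:
  phi_33 = [rho(3) - phi_21 rho(2) - phi_22 rho(1)] / [1 - phi_21 rho(1) - phi_22 rho(2)]
    numerator   = -0.4317 - (0.355398)(0.0242) - (-0.091518)(0.3256) = -0.41050249
    denominator = 1 - (0.355398)(0.3256) - (-0.091518)(0.0242) = 0.88649709
  phi_33 = -0.41050249 / 0.88649709 = -0.4631.
Therefore phi_{33} = -0.4631.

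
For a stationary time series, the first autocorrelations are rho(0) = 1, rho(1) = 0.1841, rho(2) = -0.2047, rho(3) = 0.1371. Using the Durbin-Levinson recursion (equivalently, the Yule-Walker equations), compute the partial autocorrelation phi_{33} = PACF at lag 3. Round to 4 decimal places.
\phi_{33} = 0.2530

The PACF at lag k is phi_{kk}, the last component of the solution
to the Yule-Walker system G_k phi = r_k where
  (G_k)_{ij} = rho(|i - j|), (r_k)_i = rho(i), i,j = 1..k.
Equivalently, Durbin-Levinson gives phi_{kk} iteratively:
  phi_{11} = rho(1)
  phi_{kk} = [rho(k) - sum_{j=1..k-1} phi_{k-1,j} rho(k-j)]
            / [1 - sum_{j=1..k-1} phi_{k-1,j} rho(j)],
  phi_{k,j} = phi_{k-1,j} - phi_{kk} phi_{k-1,k-j},  j = 1..k-1.
Step k = 1:
  phi_11 = rho(1) = 0.1841.
Step k = 2:
  phi_22 = [rho(2) - phi_11 rho(1)] / [1 - phi_11 rho(1)] = [-0.2047 - (0.1841)(0.1841)] / [1 - (0.1841)(0.1841)]
         = -0.23859281 / 0.96610719 = -0.246963.
  Update: phi_21 = phi_11 - phi_22 phi_11 = 0.1841 - (-0.246963)(0.1841) = 0.229566.
Step k = 3:
  phi_33 = [rho(3) - phi_21 rho(2) - phi_22 rho(1)] / [1 - phi_21 rho(1) - phi_22 rho(2)]
    numerator   = 0.1371 - (0.229566)(-0.2047) - (-0.246963)(0.1841) = 0.22955804
    denominator = 1 - (0.229566)(0.1841) - (-0.246963)(-0.2047) = 0.90718357
  phi_33 = 0.22955804 / 0.90718357 = 0.253.
Therefore phi_{33} = 0.2530.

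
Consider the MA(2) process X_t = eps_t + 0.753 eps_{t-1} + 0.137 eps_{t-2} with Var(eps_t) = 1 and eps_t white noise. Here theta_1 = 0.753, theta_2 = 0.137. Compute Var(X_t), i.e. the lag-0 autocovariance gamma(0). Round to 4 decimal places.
\gamma(0) = 1.5858

For an MA(q) process X_t = eps_t + sum_i theta_i eps_{t-i} with
Var(eps_t) = sigma^2, the variance is
  gamma(0) = sigma^2 * (1 + sum_i theta_i^2).
  sum_i theta_i^2 = (0.753)^2 + (0.137)^2 = 0.567009 + 0.018769 = 0.585778.
  gamma(0) = 1 * (1 + 0.585778) = 1 * 1.585778 = 1.585778, which rounds to 1.5858.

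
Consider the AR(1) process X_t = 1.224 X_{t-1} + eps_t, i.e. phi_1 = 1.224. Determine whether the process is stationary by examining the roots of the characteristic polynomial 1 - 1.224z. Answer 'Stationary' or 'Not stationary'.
\text{Not stationary}

The AR(p) characteristic polynomial is P(z) = 1 - 1.224z.
Stationarity requires all roots to lie outside the unit circle, i.e. |z| > 1 for every root.
This is linear in z: 1 + (-1.224) z = 0  =>  z = -1/(-1.224) = 0.816993,  |z| = 0.816993.
Moduli of all roots: 0.8170.
All moduli strictly greater than 1? No.
Verdict: Not stationary.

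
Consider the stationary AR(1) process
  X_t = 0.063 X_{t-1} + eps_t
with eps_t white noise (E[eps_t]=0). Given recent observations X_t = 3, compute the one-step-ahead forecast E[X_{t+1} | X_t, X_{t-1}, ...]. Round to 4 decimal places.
E[X_{t+1} \mid \mathcal F_t] = 0.1890

For an AR(p) model X_t = c + sum_i phi_i X_{t-i} + eps_t, the
one-step-ahead conditional mean is
  E[X_{t+1} | X_t, ...] = c + sum_i phi_i X_{t+1-i}.
Substitute known values:
  E[X_{t+1} | ...] = (0.063) * (3)
                   = 0.1890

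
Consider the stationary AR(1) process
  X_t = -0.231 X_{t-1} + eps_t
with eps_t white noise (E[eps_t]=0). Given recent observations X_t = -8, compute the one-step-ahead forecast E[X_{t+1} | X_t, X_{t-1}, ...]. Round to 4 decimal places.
E[X_{t+1} \mid \mathcal F_t] = 1.8480

For an AR(p) model X_t = c + sum_i phi_i X_{t-i} + eps_t, the
one-step-ahead conditional mean is
  E[X_{t+1} | X_t, ...] = c + sum_i phi_i X_{t+1-i}.
Substitute known values:
  E[X_{t+1} | ...] = (-0.231) * (-8)
                   = 1.8480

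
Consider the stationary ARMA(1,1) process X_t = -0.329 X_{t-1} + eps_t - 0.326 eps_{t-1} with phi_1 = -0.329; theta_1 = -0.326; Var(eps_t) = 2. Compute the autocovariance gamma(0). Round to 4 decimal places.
\gamma(0) = 2.9622

Multiply the model equation by X_{t-k} and take expectations. With theta_0 = psi_0 = 1 and psi_j the MA(infinity) weights, this gives
  gamma(k) - sum_i phi_i gamma(k-i) = c_k,
  c_k = sigma^2 * sum_{j=k..q} theta_j psi_{j-k}   (c_k = 0 for k > q),
using gamma(-m) = gamma(m).
psi-weights needed (psi_j = theta_j + sum_i phi_i psi_{j-i}):
  psi_1 = theta_1 + phi_1 = -0.326 + (-0.329) = -0.655
Right-hand sides:
  c_0 = sigma^2 (1 + theta_1 psi_1) = 2 * (1 + (-0.326)(-0.655)) = 2 * 1.21353 = 2.42706
  c_1 = sigma^2 theta_1 = 2 * (-0.326) = -0.652
  c_2 = 0
Equations for k = 0 and k = 1 (AR order 1):
  gamma(0) = phi_1 gamma(1) + c_0
  gamma(1) = phi_1 gamma(0) + c_1
Substituting the second into the first: gamma(0) (1 - phi_1^2) = c_0 + phi_1 c_1, so
  gamma(0) = (c_0 + phi_1 c_1) / (1 - phi_1^2) = (2.42706 + (-0.329)(-0.652)) / (1 - (-0.329)^2) = 2.641568 / 0.891759 = 2.962199.
Therefore gamma(0) = 2.9622 (to 4 decimal places).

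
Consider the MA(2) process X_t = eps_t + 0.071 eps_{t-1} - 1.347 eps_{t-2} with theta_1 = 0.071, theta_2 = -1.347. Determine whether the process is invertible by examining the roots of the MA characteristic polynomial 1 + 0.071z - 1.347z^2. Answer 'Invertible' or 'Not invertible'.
\text{Not invertible}

The MA(q) characteristic polynomial is P(z) = 1 + 0.071z - 1.347z^2.
Invertibility requires all roots to lie outside the unit circle, i.e. |z| > 1 for every root.
Set 1 + (0.071) z + (-1.347) z^2 = 0, i.e. a z^2 + b z + c = 0 with a = -1.347, b = 0.071, c = 1.
Discriminant D = b^2 - 4ac = (0.071)^2 - 4*(-1.347)*1 = 0.005041 - (-5.388) = 5.393041.
D >= 0, so the roots are real: z = (-b +/- sqrt(D)) / (2a) = (-0.071 +/- 2.322292) / (-2.694).
  z_1 = (-0.071 + 2.322292) / (-2.694) = -0.8357,   |z_1| = 0.8357.
  z_2 = (-0.071 - 2.322292) / (-2.694) = 0.8884,   |z_2| = 0.8884.
Moduli of all roots: 0.8357, 0.8884.
All moduli strictly greater than 1? No.
Verdict: Not invertible.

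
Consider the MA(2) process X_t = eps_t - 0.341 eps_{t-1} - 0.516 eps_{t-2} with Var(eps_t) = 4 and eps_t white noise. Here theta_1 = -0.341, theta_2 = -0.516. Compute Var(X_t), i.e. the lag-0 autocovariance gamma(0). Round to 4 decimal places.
\gamma(0) = 5.5301

For an MA(q) process X_t = eps_t + sum_i theta_i eps_{t-i} with
Var(eps_t) = sigma^2, the variance is
  gamma(0) = sigma^2 * (1 + sum_i theta_i^2).
  sum_i theta_i^2 = (-0.341)^2 + (-0.516)^2 = 0.116281 + 0.266256 = 0.382537.
  gamma(0) = 4 * (1 + 0.382537) = 4 * 1.382537 = 5.530148, which rounds to 5.5301.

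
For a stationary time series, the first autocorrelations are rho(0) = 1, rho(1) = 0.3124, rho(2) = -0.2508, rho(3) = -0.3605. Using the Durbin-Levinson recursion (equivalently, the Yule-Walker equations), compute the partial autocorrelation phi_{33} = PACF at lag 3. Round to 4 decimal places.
\phi_{33} = -0.1710

The PACF at lag k is phi_{kk}, the last component of the solution
to the Yule-Walker system G_k phi = r_k where
  (G_k)_{ij} = rho(|i - j|), (r_k)_i = rho(i), i,j = 1..k.
Equivalently, Durbin-Levinson gives phi_{kk} iteratively:
  phi_{11} = rho(1)
  phi_{kk} = [rho(k) - sum_{j=1..k-1} phi_{k-1,j} rho(k-j)]
            / [1 - sum_{j=1..k-1} phi_{k-1,j} rho(j)],
  phi_{k,j} = phi_{k-1,j} - phi_{kk} phi_{k-1,k-j},  j = 1..k-1.
Step k = 1:
  phi_11 = rho(1) = 0.3124.
Step k = 2:
  phi_22 = [rho(2) - phi_11 rho(1)] / [1 - phi_11 rho(1)] = [-0.2508 - (0.3124)(0.3124)] / [1 - (0.3124)(0.3124)]
         = -0.34839376 / 0.90240624 = -0.386072.
  Update: phi_21 = phi_11 - phi_22 phi_11 = 0.3124 - (-0.386072)(0.3124) = 0.433009.
Step k = 3:
  phi_33 = [rho(3) - phi_21 rho(2) - phi_22 rho(1)] / [1 - phi_21 rho(1) - phi_22 rho(2)]
    numerator   = -0.3605 - (0.433009)(-0.2508) - (-0.386072)(0.3124) = -0.13129249
    denominator = 1 - (0.433009)(0.3124) - (-0.386072)(-0.2508) = 0.76790117
  phi_33 = -0.13129249 / 0.76790117 = -0.171.
Therefore phi_{33} = -0.1710.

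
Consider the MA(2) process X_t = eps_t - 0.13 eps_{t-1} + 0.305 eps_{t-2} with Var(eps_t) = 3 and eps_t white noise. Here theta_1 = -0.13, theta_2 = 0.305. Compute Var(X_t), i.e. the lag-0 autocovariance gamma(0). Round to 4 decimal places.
\gamma(0) = 3.3298

For an MA(q) process X_t = eps_t + sum_i theta_i eps_{t-i} with
Var(eps_t) = sigma^2, the variance is
  gamma(0) = sigma^2 * (1 + sum_i theta_i^2).
  sum_i theta_i^2 = (-0.13)^2 + (0.305)^2 = 0.0169 + 0.093025 = 0.109925.
  gamma(0) = 3 * (1 + 0.109925) = 3 * 1.109925 = 3.329775, which rounds to 3.3298.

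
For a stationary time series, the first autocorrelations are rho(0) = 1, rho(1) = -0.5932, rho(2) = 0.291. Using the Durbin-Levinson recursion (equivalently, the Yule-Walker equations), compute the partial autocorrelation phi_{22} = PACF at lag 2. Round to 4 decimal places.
\phi_{22} = -0.0939

The PACF at lag k is phi_{kk}, the last component of the solution
to the Yule-Walker system G_k phi = r_k where
  (G_k)_{ij} = rho(|i - j|), (r_k)_i = rho(i), i,j = 1..k.
Equivalently, Durbin-Levinson gives phi_{kk} iteratively:
  phi_{11} = rho(1)
  phi_{kk} = [rho(k) - sum_{j=1..k-1} phi_{k-1,j} rho(k-j)]
            / [1 - sum_{j=1..k-1} phi_{k-1,j} rho(j)],
  phi_{k,j} = phi_{k-1,j} - phi_{kk} phi_{k-1,k-j},  j = 1..k-1.
Step k = 1:
  phi_11 = rho(1) = -0.5932.
Step k = 2:
  phi_22 = [rho(2) - phi_11 rho(1)] / [1 - phi_11 rho(1)] = [0.291 - (-0.5932)(-0.5932)] / [1 - (-0.5932)(-0.5932)]
         = -0.06088624 / 0.64811376 = -0.0939.
Therefore phi_{22} = -0.0939.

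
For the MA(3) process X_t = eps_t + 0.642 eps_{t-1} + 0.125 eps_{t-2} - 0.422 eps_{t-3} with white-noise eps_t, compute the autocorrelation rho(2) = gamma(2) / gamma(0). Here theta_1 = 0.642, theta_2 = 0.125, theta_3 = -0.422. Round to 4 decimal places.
\rho(2) = -0.0909

For an MA(q) process with theta_0 = 1, the autocovariance is
  gamma(k) = sigma^2 * sum_{i=0..q-k} theta_i * theta_{i+k},
and rho(k) = gamma(k) / gamma(0). Sigma^2 cancels.
  numerator   = (1)*(0.125) + (0.642)*(-0.422) = -0.145924.
  denominator = (1)^2 + (0.642)^2 + (0.125)^2 + (-0.422)^2 = 1.605873.
  rho(2) = -0.145924 / 1.605873 = -0.0909.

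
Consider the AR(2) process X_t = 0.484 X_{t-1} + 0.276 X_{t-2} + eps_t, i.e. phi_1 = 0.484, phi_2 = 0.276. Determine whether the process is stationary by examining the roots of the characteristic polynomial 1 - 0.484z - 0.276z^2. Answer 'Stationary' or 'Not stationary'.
\text{Stationary}

The AR(p) characteristic polynomial is P(z) = 1 - 0.484z - 0.276z^2.
Stationarity requires all roots to lie outside the unit circle, i.e. |z| > 1 for every root.
Set 1 + (-0.484) z + (-0.276) z^2 = 0, i.e. a z^2 + b z + c = 0 with a = -0.276, b = -0.484, c = 1.
Discriminant D = b^2 - 4ac = (-0.484)^2 - 4*(-0.276)*1 = 0.234256 - (-1.104) = 1.338256.
D >= 0, so the roots are real: z = (-b +/- sqrt(D)) / (2a) = (0.484 +/- 1.15683) / (-0.552).
  z_1 = (0.484 + 1.15683) / (-0.552) = -2.9725,   |z_1| = 2.9725.
  z_2 = (0.484 - 1.15683) / (-0.552) = 1.2189,   |z_2| = 1.2189.
Moduli of all roots: 2.9725, 1.2189.
All moduli strictly greater than 1? Yes.
Verdict: Stationary.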